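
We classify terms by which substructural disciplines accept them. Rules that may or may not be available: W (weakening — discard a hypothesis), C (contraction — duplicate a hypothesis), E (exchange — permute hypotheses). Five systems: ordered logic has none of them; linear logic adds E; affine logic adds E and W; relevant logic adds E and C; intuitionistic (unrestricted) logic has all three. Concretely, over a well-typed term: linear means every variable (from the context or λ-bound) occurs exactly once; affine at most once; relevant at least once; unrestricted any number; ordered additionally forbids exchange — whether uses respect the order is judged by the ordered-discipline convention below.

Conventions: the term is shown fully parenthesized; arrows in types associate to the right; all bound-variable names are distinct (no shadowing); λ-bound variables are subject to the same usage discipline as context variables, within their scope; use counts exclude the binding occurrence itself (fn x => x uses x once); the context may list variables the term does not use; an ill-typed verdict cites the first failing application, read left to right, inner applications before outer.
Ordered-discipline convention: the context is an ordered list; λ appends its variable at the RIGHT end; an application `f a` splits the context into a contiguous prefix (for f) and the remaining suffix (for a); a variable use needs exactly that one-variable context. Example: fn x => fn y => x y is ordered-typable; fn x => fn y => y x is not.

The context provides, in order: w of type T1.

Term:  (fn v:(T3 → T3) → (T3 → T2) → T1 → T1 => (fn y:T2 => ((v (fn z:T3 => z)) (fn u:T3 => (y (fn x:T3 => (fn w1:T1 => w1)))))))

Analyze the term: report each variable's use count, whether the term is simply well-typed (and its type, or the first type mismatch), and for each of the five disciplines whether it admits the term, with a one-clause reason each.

counts: w: 0×, v (λ-bound): 1×, y (λ-bound): 1×, z (λ-bound): 1×, u (λ-bound): 0×, x (λ-bound): 0×, w1 (λ-bound): 1×
left-to-right use order: v, z, y, w1
typing: ill-typed: can't apply a value of type T2
ordered: ✗ — not simply typable
linear: ✗ — fails simple typing
affine: ✗ — a type mismatch blocks all five
relevant: ✗ — the type mismatch rejects it
unrestricted: ✗ — not simply typable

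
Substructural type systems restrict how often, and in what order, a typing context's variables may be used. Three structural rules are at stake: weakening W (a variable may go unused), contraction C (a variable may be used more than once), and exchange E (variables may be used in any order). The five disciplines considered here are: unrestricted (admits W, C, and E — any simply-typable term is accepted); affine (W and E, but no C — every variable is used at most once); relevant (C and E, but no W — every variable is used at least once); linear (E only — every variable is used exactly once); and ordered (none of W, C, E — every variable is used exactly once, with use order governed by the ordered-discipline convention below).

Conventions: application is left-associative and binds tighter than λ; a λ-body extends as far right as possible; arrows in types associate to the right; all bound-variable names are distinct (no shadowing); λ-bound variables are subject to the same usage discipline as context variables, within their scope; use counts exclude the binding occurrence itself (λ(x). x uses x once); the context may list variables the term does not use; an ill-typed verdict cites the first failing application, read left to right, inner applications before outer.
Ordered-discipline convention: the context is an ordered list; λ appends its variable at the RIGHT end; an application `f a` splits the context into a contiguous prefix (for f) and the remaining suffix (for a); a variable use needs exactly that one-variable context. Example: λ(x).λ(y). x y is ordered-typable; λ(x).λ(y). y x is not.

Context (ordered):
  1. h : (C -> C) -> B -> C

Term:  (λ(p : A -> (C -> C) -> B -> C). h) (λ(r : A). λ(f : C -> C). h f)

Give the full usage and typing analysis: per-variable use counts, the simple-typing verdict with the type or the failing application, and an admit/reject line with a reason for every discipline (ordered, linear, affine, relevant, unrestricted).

usage: h: 2, p (λ-bound): 0, r (λ-bound): 0, f (λ-bound): 1
left-to-right use order: h, h, f
typing: well-typed at (C -> C) -> B -> C
ordered ✗ (repeated use of h ×2; p, r left unused)
linear ✗ (repeated use of h ×2; p, r left unused)
affine ✗ (repeated use of h ×2)
relevant ✗ (p, r left unused)
unrestricted ✓ (type-checks ((C -> C) -> B -> C) and nothing is barred)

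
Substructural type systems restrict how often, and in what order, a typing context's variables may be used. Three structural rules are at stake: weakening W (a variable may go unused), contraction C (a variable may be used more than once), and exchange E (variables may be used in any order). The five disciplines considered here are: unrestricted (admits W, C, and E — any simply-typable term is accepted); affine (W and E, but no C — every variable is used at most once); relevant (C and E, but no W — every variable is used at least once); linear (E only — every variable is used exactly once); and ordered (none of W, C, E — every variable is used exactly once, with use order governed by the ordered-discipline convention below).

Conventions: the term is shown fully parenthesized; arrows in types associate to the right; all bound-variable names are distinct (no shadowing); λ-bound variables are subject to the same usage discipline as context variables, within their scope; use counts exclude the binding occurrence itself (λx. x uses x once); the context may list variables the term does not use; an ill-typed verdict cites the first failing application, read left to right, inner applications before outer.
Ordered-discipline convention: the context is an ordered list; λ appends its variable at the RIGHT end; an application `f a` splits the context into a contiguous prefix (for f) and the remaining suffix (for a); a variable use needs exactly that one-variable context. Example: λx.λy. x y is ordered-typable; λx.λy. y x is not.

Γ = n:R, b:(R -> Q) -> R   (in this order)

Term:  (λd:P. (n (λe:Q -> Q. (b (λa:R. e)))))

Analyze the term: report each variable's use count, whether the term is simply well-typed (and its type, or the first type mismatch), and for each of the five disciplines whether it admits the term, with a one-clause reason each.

usage: n=1, b=1, d [bound]=0, e [bound]=1, a [bound]=0
order of uses: n, b, e
typing: ill-typed: an argument R -> Q -> Q mismatches the expected R -> Q
ordered ✗ (not simply typable)
linear ✗ (fails simple typing)
affine ✗ (a type mismatch blocks all five)
relevant ✗ (the type mismatch rejects it)
unrestricted ✗ (not simply typable)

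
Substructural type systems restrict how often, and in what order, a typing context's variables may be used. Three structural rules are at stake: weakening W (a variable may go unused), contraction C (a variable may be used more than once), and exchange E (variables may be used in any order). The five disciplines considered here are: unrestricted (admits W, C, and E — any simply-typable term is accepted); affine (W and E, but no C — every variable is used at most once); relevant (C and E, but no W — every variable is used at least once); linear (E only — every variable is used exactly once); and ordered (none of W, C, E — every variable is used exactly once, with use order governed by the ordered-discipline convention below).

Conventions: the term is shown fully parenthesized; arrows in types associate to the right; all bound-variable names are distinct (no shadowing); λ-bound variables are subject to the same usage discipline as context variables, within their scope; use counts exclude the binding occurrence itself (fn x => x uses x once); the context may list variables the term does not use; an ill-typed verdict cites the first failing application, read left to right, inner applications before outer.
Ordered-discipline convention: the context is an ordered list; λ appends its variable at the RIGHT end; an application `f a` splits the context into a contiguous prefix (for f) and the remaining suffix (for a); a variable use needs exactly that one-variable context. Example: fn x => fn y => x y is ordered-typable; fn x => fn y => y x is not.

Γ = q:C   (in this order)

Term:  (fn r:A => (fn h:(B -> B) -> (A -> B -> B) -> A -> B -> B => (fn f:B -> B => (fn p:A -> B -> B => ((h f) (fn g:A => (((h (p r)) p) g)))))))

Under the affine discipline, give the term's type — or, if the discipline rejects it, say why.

not well-typed under affine — needs contraction — h ×2, p ×2
usage: q: 0×; r (λ-bound): 1×; h (λ-bound): 2×; f (λ-bound): 1×; p (λ-bound): 2×; g (λ-bound): 1×
uses in reading order: h, f, h, p, r, p, g
typing: the term checks, with type A -> ((B -> B) -> (A -> B -> B) -> A -> B -> B) -> (B -> B) -> (A -> B -> B) -> A -> B -> B
all disciplines: ordered ✗ | linear ✗ | affine ✗ | relevant ✗ | unrestricted ✓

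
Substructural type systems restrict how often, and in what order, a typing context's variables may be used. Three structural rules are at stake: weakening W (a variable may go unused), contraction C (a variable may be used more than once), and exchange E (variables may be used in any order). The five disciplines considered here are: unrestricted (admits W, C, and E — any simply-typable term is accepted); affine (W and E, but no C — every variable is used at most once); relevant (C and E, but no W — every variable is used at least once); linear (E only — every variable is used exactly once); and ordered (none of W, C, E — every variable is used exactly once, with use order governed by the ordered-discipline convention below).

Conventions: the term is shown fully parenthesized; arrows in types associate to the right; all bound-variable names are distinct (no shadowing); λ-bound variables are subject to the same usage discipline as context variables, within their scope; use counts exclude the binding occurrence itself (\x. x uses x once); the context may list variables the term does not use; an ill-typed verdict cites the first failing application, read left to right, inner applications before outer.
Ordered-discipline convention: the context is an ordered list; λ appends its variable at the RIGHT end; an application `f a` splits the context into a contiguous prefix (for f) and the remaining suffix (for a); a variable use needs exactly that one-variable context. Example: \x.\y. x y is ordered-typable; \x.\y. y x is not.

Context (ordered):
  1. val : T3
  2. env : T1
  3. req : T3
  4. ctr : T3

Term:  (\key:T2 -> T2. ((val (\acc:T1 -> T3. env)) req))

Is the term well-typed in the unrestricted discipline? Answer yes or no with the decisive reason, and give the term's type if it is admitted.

no — a type mismatch blocks all five
use counts: val=1; env=1; req=1; ctr=0; key (λ-bound)=0; acc (λ-bound)=0
order of uses: val, env, req
typing: ill-typed: applying a non-function (T3)
all disciplines: ordered ✗, linear ✗, affine ✗, relevant ✗, unrestricted ✗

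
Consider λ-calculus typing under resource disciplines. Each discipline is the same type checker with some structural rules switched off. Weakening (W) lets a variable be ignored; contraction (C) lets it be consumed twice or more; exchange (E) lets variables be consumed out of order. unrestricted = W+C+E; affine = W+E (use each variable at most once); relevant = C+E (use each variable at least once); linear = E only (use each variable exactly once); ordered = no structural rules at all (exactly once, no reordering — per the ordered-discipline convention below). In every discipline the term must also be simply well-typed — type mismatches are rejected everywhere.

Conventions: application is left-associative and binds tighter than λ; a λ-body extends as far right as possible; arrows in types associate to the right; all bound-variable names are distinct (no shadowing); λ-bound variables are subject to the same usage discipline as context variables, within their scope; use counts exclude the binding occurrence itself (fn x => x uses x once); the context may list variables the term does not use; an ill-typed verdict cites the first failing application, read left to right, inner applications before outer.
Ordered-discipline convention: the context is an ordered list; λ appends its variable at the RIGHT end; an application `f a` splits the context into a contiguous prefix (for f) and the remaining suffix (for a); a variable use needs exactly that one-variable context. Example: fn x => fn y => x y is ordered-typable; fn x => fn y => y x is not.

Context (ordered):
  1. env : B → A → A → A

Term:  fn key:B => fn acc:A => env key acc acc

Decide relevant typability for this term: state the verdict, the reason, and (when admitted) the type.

yes — env, key, acc: all used, weakening unneeded; term : B → A → A
counts: env=1, key [bound]=1, acc [bound]=2
left-to-right use order: env, key, acc, acc
typing: well-typed at B → A → A
all disciplines: ordered ✗; linear ✗; affine ✗; relevant ✓; unrestricted ✓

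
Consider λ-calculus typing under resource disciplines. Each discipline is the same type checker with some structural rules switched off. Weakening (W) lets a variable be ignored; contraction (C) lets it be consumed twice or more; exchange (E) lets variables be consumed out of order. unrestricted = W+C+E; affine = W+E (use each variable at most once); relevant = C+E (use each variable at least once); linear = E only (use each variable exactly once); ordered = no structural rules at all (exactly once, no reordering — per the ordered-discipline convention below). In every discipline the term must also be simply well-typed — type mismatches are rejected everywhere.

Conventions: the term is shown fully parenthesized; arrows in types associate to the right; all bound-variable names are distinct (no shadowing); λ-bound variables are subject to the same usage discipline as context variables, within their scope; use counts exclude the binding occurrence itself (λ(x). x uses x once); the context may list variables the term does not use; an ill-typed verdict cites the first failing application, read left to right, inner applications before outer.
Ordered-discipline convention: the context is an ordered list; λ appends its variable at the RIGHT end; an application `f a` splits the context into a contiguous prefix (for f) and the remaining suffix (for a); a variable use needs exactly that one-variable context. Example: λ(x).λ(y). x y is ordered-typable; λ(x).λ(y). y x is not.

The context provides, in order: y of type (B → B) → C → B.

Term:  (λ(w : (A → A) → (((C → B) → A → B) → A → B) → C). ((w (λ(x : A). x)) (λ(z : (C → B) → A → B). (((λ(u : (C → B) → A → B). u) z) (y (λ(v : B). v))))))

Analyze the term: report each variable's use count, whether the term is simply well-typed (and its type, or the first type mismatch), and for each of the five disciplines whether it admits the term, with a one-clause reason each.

counts: y: 1×; w (bound): 1×; x (bound): 1×; z (bound): 1×; u (bound): 1×; v (bound): 1×
left-to-right use order: w, x, u, z, y, v
typing: well-typed — term : ((A → A) → (((C → B) → A → B) → A → B) → C) → C
ordered: ✗ — use order w, x, u, z, y, v needs exchange
linear: ✓ — y, w, x, z, u, v: one use apiece
affine: ✓ — y, w, x, z, u, v: no repeats, contraction unneeded
relevant: ✓ — every one of y, w, x, z, u, v appears
unrestricted: ✓ — well-typed at ((A → A) → (((C → B) → A → B) → A → B) → C) → C; no restrictions here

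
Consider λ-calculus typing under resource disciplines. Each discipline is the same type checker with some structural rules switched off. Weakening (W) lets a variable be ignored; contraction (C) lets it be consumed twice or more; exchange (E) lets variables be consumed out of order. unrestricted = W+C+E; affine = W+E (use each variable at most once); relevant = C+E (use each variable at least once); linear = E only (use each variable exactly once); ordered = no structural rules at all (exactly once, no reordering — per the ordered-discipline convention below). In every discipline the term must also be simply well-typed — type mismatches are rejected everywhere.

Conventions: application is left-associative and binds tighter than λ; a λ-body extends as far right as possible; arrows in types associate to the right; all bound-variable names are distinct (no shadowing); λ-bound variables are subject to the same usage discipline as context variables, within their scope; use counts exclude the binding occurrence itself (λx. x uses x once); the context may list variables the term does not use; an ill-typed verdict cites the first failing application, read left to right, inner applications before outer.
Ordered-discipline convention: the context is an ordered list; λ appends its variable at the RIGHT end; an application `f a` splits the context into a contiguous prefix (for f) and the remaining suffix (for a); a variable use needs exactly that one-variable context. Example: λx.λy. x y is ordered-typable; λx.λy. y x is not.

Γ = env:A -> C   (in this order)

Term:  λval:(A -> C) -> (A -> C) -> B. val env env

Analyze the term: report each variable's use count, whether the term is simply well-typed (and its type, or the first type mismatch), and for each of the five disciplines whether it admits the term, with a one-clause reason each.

use counts: env ×2, val [bound] ×1
use order (left to right): val, env, env
typing: ✓ — ((A -> C) -> (A -> C) -> B) -> B
ordered ✗ (env ×2 used more than once (contraction))
linear ✗ (env ×2 used more than once (contraction))
affine ✗ (env ×2 used more than once (contraction))
relevant ✓ (none of env, val goes unused)
unrestricted ✓ (simply typable at ((A -> C) -> (A -> C) -> B) -> B; W, C, E all held)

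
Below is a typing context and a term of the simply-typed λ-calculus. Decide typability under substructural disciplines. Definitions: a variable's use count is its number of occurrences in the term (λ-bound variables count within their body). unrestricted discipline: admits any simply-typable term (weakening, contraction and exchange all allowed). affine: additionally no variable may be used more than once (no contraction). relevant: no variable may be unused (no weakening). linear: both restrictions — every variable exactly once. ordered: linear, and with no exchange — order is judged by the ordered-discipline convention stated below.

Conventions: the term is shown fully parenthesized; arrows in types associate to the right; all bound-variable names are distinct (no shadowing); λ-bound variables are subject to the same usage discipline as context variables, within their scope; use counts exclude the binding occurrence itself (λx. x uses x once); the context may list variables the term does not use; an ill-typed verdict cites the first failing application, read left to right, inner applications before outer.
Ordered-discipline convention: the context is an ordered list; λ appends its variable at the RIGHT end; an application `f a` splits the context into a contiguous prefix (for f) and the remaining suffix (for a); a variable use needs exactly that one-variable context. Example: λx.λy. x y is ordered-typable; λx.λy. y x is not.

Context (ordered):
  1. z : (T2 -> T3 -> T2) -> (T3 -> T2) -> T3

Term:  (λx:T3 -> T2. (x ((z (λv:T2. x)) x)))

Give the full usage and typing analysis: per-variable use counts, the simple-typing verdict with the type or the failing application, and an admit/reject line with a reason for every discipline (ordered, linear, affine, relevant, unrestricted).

variable uses: z: 1×; x [bound]: 3×; v [bound]: 0×
use order (left to right): x, z, x, x
typing: the term checks, with type (T3 -> T2) -> T2
ordered ✗ (uses contraction: x ×3; unused: v — weakening required)
linear ✗ (uses contraction: x ×3; unused: v — weakening required)
affine ✗ (uses contraction: x ×3)
relevant ✗ (unused: v — weakening required)
unrestricted ✓ (typability at (T3 -> T2) -> T2 is all that's needed)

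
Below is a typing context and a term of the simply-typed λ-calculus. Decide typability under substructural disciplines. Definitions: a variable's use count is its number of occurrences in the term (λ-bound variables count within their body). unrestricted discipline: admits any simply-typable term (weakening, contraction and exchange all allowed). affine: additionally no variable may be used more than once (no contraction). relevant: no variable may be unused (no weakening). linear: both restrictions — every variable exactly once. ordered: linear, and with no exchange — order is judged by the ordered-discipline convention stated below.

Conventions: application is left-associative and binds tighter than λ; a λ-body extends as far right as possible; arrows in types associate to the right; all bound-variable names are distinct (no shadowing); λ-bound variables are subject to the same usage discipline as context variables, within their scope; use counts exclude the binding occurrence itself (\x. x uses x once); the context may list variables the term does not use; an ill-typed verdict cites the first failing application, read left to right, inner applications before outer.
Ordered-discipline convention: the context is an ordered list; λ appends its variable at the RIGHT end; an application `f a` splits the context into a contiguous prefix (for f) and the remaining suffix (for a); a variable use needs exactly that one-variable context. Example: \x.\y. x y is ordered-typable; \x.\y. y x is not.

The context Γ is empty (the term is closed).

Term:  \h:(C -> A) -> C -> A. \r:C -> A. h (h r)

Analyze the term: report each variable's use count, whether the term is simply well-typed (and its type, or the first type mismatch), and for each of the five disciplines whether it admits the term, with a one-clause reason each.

use counts: h [bound]: 2, r [bound]: 1
left-to-right use order: h, h, r
typing: ✓ — ((C -> A) -> C -> A) -> (C -> A) -> C -> A
ordered: ✗ — uses contraction: h ×2
linear: ✗ — uses contraction: h ×2
affine: ✗ — uses contraction: h ×2
relevant: ✓ — at least one use each (h, r)
unrestricted: ✓ — simply typable at ((C -> A) -> C -> A) -> (C -> A) -> C -> A; W, C, E all held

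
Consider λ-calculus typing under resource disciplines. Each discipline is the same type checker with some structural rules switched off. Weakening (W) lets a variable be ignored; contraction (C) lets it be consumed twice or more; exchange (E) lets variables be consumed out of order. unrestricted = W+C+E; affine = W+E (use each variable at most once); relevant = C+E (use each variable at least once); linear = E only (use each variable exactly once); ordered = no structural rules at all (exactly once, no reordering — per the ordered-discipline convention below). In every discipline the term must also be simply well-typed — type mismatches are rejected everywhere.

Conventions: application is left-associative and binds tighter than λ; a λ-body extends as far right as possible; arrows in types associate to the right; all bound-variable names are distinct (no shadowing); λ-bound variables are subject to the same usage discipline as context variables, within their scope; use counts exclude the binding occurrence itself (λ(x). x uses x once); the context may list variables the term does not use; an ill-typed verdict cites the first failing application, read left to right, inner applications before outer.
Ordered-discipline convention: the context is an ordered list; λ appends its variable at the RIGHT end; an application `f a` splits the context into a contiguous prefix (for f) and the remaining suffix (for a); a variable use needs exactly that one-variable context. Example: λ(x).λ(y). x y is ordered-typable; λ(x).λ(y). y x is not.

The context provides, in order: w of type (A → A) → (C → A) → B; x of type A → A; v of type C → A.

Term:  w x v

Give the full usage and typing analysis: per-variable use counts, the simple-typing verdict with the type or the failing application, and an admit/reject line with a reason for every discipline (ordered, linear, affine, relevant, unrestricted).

counts: w: 1×; x: 1×; v: 1×
uses in reading order: w, x, v
typing: ✓ — B
ordered: ✓, w, x, v once each; derivable with no W/C/E
linear: ✓, each of w, x, v used exactly once
affine: ✓, no duplicate uses among w, x, v
relevant: ✓, w, x, v: all used, weakening unneeded
unrestricted: ✓, simply typable at B; W, C, E all held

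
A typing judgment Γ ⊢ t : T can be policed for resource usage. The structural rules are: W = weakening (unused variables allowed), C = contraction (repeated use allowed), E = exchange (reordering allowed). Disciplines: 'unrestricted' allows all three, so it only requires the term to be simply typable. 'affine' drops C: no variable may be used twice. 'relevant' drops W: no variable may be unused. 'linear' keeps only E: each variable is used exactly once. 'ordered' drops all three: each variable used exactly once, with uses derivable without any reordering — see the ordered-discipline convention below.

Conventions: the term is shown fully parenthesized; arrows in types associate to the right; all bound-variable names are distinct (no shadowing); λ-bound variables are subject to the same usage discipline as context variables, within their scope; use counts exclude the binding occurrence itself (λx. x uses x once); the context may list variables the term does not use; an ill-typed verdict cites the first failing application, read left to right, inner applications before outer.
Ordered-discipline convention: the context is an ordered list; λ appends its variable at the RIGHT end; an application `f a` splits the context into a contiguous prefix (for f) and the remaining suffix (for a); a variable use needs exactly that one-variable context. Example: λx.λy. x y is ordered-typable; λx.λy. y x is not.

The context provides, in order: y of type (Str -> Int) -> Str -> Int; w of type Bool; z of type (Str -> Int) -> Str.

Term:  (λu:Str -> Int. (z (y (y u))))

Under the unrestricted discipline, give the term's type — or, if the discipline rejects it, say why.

term : (Str -> Int) -> Str
variable uses: y=2, w=0, z=1, u [bound]=1
use order (left to right): z, y, y, u
typing: the term checks, with type (Str -> Int) -> Str
per-discipline verdicts: ordered ✗, linear ✗, affine ✗, relevant ✗, unrestricted ✓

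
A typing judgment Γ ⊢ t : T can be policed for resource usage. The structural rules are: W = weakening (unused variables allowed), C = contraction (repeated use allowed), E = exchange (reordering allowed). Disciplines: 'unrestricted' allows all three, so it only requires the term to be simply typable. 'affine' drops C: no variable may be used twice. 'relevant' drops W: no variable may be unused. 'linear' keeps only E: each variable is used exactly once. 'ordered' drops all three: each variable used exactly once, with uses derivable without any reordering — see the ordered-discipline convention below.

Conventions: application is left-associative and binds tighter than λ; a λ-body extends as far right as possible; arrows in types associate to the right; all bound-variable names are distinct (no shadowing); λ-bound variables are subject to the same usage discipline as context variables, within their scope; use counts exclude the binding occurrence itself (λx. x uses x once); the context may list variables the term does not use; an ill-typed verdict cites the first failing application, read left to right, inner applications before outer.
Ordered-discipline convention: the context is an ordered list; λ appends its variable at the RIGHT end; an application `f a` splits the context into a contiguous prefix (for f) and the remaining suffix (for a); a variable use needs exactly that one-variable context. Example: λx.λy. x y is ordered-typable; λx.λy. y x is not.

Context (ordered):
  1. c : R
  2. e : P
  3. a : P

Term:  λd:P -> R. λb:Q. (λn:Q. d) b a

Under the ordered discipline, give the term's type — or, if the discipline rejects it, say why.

not well-typed under ordered — unused: c, e, n — weakening required
variable uses: c: 0, e: 0, a: 1, d [bound]: 1, b [bound]: 1, n [bound]: 0
uses in reading order: d, b, a
typing: well-typed — term : (P -> R) -> Q -> R
summary: ordered ✗ | linear ✗ | affine ✓ | relevant ✗ | unrestricted ✓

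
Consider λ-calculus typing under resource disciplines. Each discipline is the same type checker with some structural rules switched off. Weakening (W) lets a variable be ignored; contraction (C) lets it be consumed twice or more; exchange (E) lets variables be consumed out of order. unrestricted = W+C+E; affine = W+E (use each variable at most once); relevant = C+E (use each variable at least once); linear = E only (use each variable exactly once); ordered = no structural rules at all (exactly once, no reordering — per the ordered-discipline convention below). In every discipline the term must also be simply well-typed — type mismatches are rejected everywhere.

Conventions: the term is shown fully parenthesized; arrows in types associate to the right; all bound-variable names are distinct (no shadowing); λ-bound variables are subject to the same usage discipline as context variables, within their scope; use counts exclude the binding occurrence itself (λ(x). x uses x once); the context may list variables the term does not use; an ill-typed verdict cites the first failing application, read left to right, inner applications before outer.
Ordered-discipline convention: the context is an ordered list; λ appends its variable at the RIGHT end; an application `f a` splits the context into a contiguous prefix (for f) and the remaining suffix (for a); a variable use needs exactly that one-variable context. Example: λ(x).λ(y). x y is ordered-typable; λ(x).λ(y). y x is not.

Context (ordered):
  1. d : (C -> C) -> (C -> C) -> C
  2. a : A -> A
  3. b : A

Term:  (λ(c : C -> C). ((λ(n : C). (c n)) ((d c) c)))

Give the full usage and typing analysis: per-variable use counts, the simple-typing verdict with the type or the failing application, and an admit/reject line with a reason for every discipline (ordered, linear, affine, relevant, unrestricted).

counts: d: 1×, a: 0×, b: 0×, c (λ-bound): 3×, n (λ-bound): 1×
uses in reading order: c, n, d, c, c
typing: ✓ — (C -> C) -> C
ordered: ✗, repeated use of c ×3; a, b never used (weakening)
linear: ✗, repeated use of c ×3; a, b never used (weakening)
affine: ✗, repeated use of c ×3
relevant: ✗, a, b never used (weakening)
unrestricted: ✓, type-checks ((C -> C) -> C) and nothing is barred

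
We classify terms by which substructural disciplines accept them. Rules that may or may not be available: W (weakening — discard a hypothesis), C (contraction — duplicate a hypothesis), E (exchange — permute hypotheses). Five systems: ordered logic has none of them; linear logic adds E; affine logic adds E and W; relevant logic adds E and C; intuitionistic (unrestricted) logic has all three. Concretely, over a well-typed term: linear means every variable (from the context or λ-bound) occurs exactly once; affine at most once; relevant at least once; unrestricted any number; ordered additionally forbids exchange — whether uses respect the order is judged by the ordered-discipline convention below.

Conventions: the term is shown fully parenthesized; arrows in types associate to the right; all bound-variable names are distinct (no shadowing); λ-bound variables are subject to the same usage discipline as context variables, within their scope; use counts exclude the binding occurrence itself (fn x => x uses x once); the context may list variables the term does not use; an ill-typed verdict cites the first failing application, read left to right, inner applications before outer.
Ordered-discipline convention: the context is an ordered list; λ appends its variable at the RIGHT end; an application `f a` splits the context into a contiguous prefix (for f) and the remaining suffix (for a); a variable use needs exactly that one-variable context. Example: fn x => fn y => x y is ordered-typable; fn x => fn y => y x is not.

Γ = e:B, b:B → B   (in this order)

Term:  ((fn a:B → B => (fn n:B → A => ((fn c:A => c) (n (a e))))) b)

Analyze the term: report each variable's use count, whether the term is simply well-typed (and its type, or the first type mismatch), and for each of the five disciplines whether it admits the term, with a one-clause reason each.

counts: e=1; b=1; a (bound)=1; n (bound)=1; c (bound)=1
order of uses: c, n, a, e, b
typing: well-typed at (B → A) → A
ordered ✗ (needs exchange: uses follow c, n, a, e, b)
linear ✓ (single use per variable (e, b, a, n, c))
affine ✓ (e, b, a, n, c: no repeats, contraction unneeded)
relevant ✓ (e, b, a, n, c: all used, weakening unneeded)
unrestricted ✓ (typability at (B → A) → A is all that's needed)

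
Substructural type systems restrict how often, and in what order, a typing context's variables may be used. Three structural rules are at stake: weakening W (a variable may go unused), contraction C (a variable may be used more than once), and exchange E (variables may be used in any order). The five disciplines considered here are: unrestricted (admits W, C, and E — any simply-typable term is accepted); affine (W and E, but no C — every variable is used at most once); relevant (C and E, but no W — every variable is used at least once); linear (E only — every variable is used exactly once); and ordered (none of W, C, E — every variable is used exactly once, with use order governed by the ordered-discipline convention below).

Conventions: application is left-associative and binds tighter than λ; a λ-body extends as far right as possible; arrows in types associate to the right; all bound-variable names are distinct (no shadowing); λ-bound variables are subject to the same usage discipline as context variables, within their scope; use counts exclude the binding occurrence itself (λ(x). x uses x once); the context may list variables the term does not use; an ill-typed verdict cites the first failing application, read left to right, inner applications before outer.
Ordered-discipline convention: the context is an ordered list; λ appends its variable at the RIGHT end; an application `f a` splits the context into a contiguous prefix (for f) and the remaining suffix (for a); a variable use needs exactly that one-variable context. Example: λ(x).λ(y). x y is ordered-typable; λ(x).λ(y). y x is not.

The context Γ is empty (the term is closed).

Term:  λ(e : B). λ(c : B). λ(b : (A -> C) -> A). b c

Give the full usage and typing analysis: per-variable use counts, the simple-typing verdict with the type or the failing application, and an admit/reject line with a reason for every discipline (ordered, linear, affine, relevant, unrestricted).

use counts: e (λ-bound)=0; c (λ-bound)=1; b (λ-bound)=1
order of uses: b, c
typing: ill-typed: an application expects A -> C but receives B
ordered: ✗, fails simple typing
linear: ✗, a type mismatch blocks all five
affine: ✗, the type mismatch rejects it
relevant: ✗, not simply typable
unrestricted: ✗, fails simple typing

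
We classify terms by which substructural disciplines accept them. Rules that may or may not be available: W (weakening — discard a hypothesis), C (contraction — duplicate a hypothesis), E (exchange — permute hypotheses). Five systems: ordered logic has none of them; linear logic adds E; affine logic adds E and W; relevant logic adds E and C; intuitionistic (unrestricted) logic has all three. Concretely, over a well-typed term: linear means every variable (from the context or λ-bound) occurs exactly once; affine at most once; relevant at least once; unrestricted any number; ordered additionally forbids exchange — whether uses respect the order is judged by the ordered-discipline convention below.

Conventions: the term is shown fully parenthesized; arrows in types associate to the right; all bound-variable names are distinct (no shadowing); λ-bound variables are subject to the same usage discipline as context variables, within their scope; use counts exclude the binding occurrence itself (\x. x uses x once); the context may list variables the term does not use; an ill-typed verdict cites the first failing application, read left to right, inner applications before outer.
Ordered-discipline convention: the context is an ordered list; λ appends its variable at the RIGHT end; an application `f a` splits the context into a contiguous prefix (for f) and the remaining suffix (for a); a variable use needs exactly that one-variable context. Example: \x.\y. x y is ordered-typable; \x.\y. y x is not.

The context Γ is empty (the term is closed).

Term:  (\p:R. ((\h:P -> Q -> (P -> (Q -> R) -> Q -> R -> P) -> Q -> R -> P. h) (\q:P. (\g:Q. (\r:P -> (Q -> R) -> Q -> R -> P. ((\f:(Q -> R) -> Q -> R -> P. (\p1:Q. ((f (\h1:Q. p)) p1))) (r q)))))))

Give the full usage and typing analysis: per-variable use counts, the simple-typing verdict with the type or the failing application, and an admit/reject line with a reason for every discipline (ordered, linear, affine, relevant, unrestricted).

use counts: p (λ-bound)=1, h (λ-bound)=1, q (λ-bound)=1, g (λ-bound)=0, r (λ-bound)=1, f (λ-bound)=1, p1 (λ-bound)=1, h1 (λ-bound)=0
uses in reading order: h, f, p, p1, r, q
typing: the term checks, with type R -> P -> Q -> (P -> (Q -> R) -> Q -> R -> P) -> Q -> R -> P
ordered ✗ (g, h1 left unused)
linear ✗ (g, h1 left unused)
affine ✓ (no duplicate uses among p, h, q, g, r, f, p1, h1)
relevant ✗ (g, h1 left unused)
unrestricted ✓ (typability at R -> P -> Q -> (P -> (Q -> R) -> Q -> R -> P) -> Q -> R -> P is all that's needed)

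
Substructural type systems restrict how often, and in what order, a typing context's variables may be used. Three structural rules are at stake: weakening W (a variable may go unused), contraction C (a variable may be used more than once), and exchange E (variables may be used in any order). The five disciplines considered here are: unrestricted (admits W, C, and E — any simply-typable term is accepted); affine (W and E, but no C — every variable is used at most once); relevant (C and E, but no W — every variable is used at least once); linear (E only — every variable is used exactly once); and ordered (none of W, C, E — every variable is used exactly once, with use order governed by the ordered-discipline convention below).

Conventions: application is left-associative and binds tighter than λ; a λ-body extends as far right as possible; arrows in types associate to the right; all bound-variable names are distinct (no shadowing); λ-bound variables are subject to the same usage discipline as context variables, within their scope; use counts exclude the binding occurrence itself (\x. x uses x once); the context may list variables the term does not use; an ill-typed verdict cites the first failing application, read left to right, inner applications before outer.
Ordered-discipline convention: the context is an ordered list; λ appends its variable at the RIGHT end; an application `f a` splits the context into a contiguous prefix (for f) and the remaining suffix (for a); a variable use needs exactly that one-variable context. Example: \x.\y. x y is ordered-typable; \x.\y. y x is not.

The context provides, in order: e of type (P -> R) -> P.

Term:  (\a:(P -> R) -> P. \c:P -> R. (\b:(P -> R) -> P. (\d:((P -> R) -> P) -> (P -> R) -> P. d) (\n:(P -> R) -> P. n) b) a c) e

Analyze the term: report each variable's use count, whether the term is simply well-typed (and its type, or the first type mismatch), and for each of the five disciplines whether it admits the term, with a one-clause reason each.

variable uses: e=1; a (bound)=1; c (bound)=1; b (bound)=1; d (bound)=1; n (bound)=1
left-to-right use order: d, n, b, a, c, e
typing: the term checks, with type (P -> R) -> P
ordered ✓ (e, a, c, b, d, n once each; derivable with no W/C/E)
linear ✓ (exactly-once usage across e, a, c, b, d, n)
affine ✓ (at most one use each (e, a, c, b, d, n))
relevant ✓ (e, a, c, b, d, n: all used, weakening unneeded)
unrestricted ✓ (type-checks ((P -> R) -> P) and nothing is barred)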